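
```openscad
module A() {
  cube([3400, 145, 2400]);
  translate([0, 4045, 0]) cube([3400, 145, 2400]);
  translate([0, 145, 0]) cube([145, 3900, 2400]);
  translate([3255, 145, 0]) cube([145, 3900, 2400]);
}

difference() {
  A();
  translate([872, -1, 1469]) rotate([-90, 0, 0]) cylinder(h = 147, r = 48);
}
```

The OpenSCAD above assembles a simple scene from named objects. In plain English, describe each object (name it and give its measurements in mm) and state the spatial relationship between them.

A is the wall frame of a small rectangular building: four walls, each 2400 mm tall and 145 mm thick, enclosing a footprint 3400 mm (x) by 4190 mm (y) outside-to-outside, with no floor or roof. The front and back walls (the −y and +y sides) span the full width; the two side walls fit between them.

The house frame has a circular hole of radius 48 mm through its front wall, centred at (x = 872, z = 1469).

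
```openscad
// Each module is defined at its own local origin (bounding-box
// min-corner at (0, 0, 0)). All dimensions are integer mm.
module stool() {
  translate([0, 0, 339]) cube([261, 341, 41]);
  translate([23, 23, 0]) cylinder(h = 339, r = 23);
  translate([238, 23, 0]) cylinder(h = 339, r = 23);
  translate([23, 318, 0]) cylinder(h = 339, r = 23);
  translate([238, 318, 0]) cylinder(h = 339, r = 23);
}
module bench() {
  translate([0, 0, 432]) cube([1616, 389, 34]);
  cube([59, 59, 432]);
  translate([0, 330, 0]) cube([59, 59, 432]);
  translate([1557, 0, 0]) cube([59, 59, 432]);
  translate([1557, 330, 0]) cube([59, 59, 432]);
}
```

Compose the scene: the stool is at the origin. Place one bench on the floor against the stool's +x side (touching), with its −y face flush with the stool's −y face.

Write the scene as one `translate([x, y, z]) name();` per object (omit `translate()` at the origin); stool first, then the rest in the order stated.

stool();
translate([261, 0, 0]) bench();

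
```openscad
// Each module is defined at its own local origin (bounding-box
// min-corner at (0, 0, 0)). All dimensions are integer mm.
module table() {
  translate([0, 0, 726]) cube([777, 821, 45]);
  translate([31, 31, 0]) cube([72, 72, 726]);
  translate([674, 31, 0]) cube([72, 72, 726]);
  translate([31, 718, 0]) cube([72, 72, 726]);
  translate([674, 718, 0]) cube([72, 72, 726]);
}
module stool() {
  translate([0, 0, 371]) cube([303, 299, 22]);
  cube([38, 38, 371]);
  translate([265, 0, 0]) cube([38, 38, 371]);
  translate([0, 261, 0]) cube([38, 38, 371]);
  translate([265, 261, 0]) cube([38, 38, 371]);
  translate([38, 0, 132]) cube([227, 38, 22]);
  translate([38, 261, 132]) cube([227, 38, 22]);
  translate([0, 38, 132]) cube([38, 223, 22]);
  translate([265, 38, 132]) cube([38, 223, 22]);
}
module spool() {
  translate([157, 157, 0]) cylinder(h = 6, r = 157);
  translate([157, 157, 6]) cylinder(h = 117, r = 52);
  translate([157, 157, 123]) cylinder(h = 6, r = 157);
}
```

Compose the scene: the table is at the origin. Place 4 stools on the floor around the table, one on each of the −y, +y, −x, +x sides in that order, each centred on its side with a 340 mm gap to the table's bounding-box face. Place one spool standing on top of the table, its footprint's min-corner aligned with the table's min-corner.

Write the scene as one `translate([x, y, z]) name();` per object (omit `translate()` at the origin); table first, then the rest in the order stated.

table();
translate([237, -639, 0]) stool();
translate([237, 1161, 0]) stool();
translate([-643, 261, 0]) stool();
translate([1117, 261, 0]) stool();
translate([0, 0, 771]) spool();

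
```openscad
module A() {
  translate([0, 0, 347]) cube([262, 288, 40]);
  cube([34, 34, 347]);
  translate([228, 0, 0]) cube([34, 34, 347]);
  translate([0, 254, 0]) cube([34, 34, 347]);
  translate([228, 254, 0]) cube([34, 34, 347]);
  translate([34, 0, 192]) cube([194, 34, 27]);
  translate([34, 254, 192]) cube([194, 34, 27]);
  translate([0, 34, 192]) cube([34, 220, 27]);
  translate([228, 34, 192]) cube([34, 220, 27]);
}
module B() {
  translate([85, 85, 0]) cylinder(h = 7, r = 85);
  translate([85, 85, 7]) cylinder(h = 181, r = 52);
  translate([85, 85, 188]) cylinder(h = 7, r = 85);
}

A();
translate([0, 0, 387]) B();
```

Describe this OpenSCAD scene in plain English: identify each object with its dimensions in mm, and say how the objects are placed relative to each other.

A is a simple wooden stool: a rectangular seat 262 mm (x) by 288 mm (y), 40 mm thick, top face at z = 387 mm, on four square legs, each 34×34 mm in cross-section. The legs rest on z = 0, each flush with a corner of the seat. Four stretchers, 34 mm wide and 27 mm tall, connect adjacent legs with their undersides at z = 192 mm, each running between the inner faces of the legs it joins and aligned with the legs' outer faces on the other axis.

B is a spool: two coaxial disc flanges of radius 85 mm and thickness 7 mm, joined by a core cylinder of radius 52 mm and height 181 mm. The lower flange rests on z = 0 and the three cylinders share a vertical axis.

The spool is on top of the stool.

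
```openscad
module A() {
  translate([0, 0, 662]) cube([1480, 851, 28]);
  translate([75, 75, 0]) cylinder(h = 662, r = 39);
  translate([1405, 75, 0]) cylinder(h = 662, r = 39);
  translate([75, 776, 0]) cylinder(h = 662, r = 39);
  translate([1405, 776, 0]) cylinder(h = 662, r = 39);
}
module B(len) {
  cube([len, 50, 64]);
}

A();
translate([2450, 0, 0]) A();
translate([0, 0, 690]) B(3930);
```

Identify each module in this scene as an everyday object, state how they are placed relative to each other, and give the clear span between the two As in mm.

A is a table. B is a beam. A beam spans the tops of two tables. The clear span between the two tables is 970 mm.

Second table starts at x = 2450; first ends at x = 1480; clear span = 2450 − 1480 = 970 mm.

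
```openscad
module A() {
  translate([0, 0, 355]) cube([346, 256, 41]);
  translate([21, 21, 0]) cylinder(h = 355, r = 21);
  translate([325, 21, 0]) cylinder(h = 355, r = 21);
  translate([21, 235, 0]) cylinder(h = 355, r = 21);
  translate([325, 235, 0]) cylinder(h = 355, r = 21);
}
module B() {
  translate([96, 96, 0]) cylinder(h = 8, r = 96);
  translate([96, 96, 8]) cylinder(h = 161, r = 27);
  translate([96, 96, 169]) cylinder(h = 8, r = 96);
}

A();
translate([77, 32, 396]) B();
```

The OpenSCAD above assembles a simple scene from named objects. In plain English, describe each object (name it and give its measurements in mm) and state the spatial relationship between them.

A is a four-legged stool. The seat is 346×256 mm, 41 mm thick, top at z = 396 mm. It stands on four round legs, each 42 mm in diameter, from z = 0 to the seat underside, each leg's axis is inset half a diameter from the nearest pair of seat edges (so the leg's bounding box is flush with the corner).

B is a spool: two coaxial disc flanges of radius 96 mm and thickness 8 mm, joined by a core cylinder of radius 27 mm and height 161 mm. The lower flange rests on z = 0 and the three cylinders share a vertical axis.

The spool is on top of the stool, centred.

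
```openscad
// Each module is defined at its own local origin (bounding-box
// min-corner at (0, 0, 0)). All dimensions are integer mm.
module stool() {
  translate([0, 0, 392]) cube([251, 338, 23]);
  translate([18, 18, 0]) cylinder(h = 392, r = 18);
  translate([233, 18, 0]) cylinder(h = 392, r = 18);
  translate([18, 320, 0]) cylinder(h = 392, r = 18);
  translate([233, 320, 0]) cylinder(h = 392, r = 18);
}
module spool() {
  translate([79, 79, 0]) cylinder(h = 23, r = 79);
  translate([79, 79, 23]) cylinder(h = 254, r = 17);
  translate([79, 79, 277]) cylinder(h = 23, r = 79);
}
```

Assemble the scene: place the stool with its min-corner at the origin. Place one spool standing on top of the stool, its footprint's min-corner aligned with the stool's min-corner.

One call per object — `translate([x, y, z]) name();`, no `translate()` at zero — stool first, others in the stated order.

stool();
translate([0, 0, 415]) spool();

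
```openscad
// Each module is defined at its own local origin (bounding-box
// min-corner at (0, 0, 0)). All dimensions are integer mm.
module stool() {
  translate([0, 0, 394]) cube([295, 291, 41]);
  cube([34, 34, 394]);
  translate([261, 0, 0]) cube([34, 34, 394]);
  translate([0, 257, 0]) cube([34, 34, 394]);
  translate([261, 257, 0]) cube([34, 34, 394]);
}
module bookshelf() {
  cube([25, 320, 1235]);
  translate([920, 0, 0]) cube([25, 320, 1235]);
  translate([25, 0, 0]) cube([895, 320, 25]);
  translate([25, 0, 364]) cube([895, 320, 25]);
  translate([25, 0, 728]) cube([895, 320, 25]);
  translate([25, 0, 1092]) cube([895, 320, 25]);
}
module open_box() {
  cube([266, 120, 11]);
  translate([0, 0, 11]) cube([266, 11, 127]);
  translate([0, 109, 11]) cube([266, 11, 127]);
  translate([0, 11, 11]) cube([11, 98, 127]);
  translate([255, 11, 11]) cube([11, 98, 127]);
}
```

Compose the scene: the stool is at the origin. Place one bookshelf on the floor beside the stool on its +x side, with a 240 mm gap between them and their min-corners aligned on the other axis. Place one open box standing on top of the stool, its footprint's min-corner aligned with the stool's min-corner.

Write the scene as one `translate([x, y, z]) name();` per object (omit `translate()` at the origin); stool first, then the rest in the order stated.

stool();
translate([535, 0, 0]) bookshelf();
translate([0, 0, 435]) open_box();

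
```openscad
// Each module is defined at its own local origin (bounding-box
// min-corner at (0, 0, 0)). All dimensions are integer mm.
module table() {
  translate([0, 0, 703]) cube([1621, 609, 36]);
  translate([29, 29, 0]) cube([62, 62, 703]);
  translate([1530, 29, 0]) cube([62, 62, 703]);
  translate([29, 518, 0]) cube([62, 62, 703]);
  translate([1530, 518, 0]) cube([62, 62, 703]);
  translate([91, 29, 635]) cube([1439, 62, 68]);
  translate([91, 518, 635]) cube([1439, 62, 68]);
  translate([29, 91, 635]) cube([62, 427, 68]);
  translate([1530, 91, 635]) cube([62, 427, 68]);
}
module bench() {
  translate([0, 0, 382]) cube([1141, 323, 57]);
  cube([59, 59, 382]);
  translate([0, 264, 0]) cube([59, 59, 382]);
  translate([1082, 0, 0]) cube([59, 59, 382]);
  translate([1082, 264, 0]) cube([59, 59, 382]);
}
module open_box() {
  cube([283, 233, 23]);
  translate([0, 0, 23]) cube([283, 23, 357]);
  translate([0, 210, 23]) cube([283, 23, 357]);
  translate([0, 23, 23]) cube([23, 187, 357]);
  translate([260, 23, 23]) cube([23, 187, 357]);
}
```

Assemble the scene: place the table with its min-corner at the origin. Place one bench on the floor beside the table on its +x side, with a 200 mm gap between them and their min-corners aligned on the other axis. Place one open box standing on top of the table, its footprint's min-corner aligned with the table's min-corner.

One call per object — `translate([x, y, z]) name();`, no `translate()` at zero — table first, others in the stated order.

table();
translate([1821, 0, 0]) bench();
translate([0, 0, 739]) open_box();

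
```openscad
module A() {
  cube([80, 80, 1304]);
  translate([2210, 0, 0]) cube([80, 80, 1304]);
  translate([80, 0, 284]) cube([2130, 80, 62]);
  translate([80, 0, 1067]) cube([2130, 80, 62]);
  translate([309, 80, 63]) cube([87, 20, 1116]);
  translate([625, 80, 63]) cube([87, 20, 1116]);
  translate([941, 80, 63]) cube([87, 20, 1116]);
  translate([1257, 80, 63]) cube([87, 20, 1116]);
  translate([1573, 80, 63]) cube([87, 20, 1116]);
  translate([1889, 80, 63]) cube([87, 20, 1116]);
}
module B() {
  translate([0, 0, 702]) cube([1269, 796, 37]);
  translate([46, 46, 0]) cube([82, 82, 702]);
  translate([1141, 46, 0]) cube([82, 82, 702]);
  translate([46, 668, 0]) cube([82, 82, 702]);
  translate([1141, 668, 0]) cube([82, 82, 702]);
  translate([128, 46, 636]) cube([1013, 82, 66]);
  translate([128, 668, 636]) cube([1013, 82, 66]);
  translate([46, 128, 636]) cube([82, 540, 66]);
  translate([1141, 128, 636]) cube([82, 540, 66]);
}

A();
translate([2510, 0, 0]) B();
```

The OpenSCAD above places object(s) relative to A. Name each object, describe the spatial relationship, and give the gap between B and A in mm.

A is a fence section. B is a table. The table is on the floor beside the fence section on its +x side. The gap between the table and the fence section is 220 mm.

The table's nearest face is 220 mm from the fence section's +x face.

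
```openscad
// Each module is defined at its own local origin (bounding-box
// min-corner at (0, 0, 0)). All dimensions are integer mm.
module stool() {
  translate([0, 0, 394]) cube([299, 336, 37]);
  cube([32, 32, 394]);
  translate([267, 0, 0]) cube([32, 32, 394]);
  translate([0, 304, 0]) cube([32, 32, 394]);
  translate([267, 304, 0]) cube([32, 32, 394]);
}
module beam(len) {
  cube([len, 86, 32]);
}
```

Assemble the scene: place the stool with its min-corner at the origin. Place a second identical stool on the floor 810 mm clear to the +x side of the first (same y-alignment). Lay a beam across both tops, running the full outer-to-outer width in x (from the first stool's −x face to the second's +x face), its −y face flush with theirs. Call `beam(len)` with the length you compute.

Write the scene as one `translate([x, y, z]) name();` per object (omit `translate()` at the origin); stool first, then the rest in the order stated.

stool();
translate([1109, 0, 0]) stool();
translate([0, 0, 431]) beam(1408);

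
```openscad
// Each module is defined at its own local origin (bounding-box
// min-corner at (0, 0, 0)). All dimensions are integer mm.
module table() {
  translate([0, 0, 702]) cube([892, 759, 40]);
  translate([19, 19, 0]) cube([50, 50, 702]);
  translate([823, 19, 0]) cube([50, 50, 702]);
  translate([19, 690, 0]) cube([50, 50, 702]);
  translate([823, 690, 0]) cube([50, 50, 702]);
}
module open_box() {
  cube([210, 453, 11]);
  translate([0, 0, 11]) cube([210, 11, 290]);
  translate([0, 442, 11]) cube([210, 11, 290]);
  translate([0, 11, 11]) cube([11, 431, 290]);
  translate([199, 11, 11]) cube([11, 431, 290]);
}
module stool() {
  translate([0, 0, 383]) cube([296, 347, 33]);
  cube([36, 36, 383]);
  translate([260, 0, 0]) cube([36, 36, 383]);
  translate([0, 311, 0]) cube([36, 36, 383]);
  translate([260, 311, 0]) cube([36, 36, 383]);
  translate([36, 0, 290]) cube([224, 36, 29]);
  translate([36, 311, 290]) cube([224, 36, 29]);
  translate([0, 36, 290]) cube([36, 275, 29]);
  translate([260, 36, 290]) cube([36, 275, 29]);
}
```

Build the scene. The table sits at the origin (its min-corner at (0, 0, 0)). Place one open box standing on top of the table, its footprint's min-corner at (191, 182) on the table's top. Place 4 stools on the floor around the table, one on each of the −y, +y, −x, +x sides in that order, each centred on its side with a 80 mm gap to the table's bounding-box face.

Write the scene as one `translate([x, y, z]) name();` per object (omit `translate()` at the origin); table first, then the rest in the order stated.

table();
translate([191, 182, 742]) open_box();
translate([298, -427, 0]) stool();
translate([298, 839, 0]) stool();
translate([-376, 206, 0]) stool();
translate([972, 206, 0]) stool();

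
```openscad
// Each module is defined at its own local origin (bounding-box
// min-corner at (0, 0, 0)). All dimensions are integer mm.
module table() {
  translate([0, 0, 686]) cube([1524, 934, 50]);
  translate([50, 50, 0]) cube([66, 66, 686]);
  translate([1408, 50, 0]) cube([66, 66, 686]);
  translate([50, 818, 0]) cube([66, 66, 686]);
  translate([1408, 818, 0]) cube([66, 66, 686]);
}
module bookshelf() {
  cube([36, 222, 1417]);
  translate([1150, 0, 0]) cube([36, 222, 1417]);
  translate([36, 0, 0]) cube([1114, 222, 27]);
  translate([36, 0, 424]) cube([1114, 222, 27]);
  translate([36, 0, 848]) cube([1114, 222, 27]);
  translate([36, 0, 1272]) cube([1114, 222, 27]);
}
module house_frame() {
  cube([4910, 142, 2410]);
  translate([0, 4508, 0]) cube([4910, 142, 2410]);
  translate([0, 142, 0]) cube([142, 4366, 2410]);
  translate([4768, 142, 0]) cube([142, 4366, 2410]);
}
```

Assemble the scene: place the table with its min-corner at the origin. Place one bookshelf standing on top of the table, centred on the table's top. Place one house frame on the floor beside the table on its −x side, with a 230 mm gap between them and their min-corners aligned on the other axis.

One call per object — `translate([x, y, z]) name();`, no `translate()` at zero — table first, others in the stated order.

table();
translate([169, 356, 736]) bookshelf();
translate([-5140, 0, 0]) house_frame();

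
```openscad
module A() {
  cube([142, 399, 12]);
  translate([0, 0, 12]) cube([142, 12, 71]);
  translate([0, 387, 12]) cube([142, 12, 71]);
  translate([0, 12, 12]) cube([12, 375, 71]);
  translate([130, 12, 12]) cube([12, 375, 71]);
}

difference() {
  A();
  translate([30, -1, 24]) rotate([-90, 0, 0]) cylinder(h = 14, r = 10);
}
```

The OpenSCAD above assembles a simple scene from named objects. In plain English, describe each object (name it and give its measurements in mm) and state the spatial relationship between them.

A is an open storage box with external size 142×399×83 mm and wall thickness 12 mm (the base is also 12 mm thick). The base covers the whole footprint; the four walls stand on the base, with the y-facing walls full-width and the x-facing walls fitting between their inner faces.

The open box has a circular hole of radius 10 mm through its front wall, centred at (x = 30, z = 24).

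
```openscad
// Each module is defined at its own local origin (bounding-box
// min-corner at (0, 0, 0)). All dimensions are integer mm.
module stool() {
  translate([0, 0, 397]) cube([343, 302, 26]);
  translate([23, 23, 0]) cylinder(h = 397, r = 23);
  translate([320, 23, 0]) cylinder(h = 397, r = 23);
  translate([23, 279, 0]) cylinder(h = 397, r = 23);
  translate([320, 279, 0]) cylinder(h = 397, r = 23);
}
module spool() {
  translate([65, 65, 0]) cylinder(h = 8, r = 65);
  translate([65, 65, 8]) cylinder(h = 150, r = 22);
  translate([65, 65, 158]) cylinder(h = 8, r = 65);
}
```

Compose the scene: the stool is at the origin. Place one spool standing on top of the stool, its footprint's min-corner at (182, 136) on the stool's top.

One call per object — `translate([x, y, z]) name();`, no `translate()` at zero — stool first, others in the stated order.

stool();
translate([182, 136, 423]) spool();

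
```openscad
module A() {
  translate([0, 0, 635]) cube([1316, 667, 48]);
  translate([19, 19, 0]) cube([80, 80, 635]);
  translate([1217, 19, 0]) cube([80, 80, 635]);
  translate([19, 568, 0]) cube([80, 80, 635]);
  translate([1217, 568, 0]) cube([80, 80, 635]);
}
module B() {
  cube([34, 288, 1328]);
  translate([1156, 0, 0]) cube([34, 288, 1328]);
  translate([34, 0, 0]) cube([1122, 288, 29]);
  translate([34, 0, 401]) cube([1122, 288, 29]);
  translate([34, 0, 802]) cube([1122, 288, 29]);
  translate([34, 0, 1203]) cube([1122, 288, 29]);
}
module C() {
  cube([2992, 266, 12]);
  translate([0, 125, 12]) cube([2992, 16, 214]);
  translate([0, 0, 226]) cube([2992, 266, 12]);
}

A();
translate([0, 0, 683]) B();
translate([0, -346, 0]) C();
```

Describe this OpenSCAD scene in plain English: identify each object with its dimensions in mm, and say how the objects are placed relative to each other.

A is a table: top 1316 mm (x) × 667 mm (y), 48 mm thick, upper face at z = 683 mm, on four 80×80 mm square legs, each inset 19 mm from the nearest pair of top edges, running from z = 0 to the bottom of the top.

B is an open bookshelf. Two side panels, each 34 mm thick, 288 mm deep and 1328 mm tall, stand 1190 mm apart (outside-to-outside). Between them sit 4 shelves, each 29 mm thick and 288 mm deep, spanning the full gap between the sides. The bottom shelf rests on the floor (its underside at z = 0) and the clear gap between one shelf's top and the next shelf's underside is 372 mm.

C is an I-beam lying along x, 2992 mm long. Overall section height 238 mm. Two flanges 266 mm wide (y) and 12 mm thick, one on the floor and one at the top; a web 16 mm thick runs between them, centred on the flange width.

The bookshelf is on top of the table. The I-beam is on the floor beside the table on its −y side.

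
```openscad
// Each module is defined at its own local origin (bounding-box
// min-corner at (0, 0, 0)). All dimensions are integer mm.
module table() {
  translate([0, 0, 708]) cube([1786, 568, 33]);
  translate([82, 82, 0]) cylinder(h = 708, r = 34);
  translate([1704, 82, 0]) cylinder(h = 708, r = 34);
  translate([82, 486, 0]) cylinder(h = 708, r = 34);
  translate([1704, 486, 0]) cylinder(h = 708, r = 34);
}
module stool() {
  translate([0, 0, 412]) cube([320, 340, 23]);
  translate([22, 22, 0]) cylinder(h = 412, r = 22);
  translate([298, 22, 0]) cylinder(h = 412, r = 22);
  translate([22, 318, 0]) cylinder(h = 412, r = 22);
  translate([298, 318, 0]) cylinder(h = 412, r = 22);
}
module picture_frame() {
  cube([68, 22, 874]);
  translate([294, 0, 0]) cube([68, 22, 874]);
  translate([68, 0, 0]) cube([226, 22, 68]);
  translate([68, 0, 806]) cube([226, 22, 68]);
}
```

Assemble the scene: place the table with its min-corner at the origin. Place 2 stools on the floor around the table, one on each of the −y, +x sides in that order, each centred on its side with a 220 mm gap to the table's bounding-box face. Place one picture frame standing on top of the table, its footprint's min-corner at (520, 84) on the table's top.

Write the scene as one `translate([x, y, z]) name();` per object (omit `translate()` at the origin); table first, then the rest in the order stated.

table();
translate([733, -560, 0]) stool();
translate([2006, 114, 0]) stool();
translate([520, 84, 741]) picture_frame();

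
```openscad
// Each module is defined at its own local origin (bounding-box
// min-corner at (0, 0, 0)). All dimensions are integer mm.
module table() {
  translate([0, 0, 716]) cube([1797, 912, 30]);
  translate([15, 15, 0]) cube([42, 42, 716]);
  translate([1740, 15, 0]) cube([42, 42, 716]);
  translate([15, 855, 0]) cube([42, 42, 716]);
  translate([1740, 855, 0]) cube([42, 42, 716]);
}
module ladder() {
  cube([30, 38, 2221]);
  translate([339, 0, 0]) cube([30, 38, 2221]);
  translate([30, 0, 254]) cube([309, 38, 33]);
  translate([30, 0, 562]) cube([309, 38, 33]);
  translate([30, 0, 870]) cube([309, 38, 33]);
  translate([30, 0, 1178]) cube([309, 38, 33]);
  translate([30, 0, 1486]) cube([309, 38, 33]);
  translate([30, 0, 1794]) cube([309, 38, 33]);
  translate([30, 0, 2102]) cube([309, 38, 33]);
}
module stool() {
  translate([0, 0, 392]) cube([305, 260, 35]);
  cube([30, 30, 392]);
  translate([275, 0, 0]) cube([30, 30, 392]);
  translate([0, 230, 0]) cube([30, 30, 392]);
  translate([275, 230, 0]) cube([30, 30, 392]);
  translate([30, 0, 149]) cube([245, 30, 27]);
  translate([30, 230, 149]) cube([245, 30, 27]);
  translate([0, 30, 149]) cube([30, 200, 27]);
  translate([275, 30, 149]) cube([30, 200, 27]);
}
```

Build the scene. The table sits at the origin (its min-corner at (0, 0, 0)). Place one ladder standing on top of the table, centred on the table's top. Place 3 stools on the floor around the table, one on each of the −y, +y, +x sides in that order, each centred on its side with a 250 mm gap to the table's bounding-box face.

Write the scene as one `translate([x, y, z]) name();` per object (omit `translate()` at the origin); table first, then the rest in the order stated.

table();
translate([714, 437, 746]) ladder();
translate([746, -510, 0]) stool();
translate([746, 1162, 0]) stool();
translate([2047, 326, 0]) stool();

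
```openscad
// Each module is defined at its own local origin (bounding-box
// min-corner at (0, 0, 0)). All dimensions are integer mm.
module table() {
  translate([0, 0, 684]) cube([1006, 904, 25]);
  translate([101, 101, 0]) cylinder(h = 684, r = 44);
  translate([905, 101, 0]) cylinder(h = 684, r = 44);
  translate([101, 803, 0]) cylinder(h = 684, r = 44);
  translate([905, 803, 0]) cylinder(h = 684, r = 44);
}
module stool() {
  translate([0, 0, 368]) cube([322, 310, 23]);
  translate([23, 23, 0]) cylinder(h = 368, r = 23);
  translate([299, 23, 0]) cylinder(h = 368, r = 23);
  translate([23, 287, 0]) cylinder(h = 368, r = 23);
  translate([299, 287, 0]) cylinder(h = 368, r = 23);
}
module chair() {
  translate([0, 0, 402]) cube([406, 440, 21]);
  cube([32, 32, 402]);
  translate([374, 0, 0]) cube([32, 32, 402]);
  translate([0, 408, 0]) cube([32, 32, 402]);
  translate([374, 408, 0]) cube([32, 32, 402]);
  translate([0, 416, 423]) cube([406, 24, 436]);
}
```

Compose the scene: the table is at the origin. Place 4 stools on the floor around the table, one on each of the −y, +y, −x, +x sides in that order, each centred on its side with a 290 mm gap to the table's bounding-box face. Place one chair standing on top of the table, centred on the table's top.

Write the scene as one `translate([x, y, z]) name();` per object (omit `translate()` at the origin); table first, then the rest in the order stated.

table();
translate([342, -600, 0]) stool();
translate([342, 1194, 0]) stool();
translate([-612, 297, 0]) stool();
translate([1296, 297, 0]) stool();
translate([300, 232, 709]) chair();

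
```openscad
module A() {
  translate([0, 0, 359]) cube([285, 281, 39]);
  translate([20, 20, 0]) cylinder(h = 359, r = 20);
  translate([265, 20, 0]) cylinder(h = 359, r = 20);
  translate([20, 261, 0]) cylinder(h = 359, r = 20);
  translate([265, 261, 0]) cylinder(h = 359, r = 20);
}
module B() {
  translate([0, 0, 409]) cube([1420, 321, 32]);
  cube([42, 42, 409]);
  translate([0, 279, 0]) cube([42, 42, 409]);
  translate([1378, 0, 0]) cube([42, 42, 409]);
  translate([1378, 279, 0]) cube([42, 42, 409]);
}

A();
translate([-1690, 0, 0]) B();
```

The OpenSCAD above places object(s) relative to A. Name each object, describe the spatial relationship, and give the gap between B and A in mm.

The bench's nearest face is 270 mm from the stool's −x face.

A is a stool. B is a bench. The bench is on the floor beside the stool on its −x side. The gap between the bench and the stool is 270 mm.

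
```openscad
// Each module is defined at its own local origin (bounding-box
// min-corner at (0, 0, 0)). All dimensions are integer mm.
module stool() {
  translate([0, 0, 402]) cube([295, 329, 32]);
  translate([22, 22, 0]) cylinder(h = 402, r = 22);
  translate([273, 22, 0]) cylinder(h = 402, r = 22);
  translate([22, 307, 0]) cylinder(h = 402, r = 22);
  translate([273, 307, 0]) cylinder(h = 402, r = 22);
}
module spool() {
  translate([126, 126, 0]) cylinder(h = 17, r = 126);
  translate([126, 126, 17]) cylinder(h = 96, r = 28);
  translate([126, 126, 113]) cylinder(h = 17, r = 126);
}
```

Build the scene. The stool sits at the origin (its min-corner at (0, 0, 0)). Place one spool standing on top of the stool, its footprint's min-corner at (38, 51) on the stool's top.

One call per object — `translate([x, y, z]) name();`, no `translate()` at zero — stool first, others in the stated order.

stool();
translate([38, 51, 434]) spool();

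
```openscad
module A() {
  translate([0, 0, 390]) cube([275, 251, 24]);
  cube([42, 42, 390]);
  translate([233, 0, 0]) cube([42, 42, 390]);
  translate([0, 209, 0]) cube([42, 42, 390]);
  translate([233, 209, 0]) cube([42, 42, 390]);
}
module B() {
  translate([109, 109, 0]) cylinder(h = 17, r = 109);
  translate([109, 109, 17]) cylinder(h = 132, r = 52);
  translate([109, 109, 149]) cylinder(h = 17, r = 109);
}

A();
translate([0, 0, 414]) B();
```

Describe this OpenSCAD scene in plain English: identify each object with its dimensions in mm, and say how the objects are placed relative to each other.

A is a four-legged stool. The seat is 275×251 mm, 24 mm thick, top at z = 414 mm. It stands on four square legs, each 42×42 mm in cross-section, from z = 0 to the seat underside, each flush with a corner of the seat.

B is a spool: two coaxial disc flanges of radius 109 mm and thickness 17 mm, joined by a core cylinder of radius 52 mm and height 132 mm. The lower flange rests on z = 0 and the three cylinders share a vertical axis.

The spool is on top of the stool.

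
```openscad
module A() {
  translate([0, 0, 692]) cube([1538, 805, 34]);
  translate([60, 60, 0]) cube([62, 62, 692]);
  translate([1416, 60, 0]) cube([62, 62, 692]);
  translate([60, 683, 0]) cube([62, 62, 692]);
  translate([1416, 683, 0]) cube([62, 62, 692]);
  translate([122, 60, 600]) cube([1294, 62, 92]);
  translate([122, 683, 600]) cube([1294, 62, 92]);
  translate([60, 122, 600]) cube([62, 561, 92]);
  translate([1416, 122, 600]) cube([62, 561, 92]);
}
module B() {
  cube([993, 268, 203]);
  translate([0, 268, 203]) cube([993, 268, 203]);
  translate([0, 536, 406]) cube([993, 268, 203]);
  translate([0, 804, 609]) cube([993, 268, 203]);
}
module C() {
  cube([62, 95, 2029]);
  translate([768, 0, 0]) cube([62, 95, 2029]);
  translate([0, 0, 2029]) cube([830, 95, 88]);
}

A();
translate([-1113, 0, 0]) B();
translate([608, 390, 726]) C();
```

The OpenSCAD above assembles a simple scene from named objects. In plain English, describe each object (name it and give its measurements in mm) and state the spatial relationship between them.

A is a table: top 1538 mm (x) × 805 mm (y), 34 mm thick, upper face at z = 726 mm, on four 62×62 mm square legs, each inset 60 mm from the nearest pair of top edges, running from z = 0 to the bottom of the top. Four apron rails, 62 mm thick and 92 mm tall, run between adjacent legs with their top edges flush with the underside of the top and their outer faces flush with the legs' outer faces.

B is a run of 4 identical solid stair steps. Each tread is 993×268 mm and each step block is 203 mm high. Step 1 rests on the floor; step k is offset from step 1 by (k−1)×268 mm in y and (k−1)×203 mm in z.

C is a rectangular door frame: two vertical jambs of 62×95 mm section, 2029 mm tall, with a clear opening 706 mm wide between their inner faces. A header 88 mm tall and 95 mm deep lies on top of the jambs and spans the full outside width.

The staircase is on the floor beside the table on its −x side. The door frame is on top of the table.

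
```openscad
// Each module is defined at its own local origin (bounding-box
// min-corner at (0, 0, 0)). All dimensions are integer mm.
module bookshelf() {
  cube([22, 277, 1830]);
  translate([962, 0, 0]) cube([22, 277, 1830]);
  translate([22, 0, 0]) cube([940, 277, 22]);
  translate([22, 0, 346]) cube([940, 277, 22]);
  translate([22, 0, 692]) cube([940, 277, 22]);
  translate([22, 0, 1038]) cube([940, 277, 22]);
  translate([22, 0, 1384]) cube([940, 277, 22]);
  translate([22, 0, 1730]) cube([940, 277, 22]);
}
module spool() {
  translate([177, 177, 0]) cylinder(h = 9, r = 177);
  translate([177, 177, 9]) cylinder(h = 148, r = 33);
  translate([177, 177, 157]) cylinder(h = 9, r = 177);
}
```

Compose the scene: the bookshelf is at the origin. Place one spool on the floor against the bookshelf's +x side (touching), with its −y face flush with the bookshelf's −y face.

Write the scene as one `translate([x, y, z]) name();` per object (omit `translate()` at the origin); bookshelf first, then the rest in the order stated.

bookshelf();
translate([984, 0, 0]) spool();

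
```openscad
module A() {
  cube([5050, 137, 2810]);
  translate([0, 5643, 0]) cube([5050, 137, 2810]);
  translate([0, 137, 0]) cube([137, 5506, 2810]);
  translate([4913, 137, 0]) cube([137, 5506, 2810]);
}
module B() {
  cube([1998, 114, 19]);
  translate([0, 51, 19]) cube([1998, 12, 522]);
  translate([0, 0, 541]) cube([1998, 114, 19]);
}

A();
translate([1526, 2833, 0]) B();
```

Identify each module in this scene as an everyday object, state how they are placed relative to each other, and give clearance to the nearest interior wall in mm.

Clearances: x = 1389, y = 2696; minimum 1389 mm.

A is a house frame. B is an I-beam. The I-beam sits inside the house frame, centred. The clearance to the nearest interior wall is 1389 mm.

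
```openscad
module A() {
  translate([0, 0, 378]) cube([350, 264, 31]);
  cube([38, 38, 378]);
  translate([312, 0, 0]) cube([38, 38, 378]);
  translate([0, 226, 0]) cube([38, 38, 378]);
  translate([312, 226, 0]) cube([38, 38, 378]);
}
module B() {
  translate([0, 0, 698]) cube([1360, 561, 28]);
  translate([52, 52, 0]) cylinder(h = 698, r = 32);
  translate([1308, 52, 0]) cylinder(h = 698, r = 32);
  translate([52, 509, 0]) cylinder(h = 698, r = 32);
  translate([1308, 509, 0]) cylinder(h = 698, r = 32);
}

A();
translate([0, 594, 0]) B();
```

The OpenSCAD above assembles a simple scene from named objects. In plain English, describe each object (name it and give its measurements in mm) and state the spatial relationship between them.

A is a four-legged stool. The seat is a 350×264×31 mm slab whose top surface is at z = 409 mm; four square legs, each 38×38 mm in cross-section, run from the floor (z = 0) to the underside of the seat, each flush with a corner of the seat.

B is a table with a 1360×561 mm rectangular top, 28 mm thick, top surface at z = 726 mm, supported by four round legs of 64 mm diameter, each leg's bounding box inset 20 mm from the nearest pair of top edges, running from the floor.

The table is on the floor beside the stool on its +y side.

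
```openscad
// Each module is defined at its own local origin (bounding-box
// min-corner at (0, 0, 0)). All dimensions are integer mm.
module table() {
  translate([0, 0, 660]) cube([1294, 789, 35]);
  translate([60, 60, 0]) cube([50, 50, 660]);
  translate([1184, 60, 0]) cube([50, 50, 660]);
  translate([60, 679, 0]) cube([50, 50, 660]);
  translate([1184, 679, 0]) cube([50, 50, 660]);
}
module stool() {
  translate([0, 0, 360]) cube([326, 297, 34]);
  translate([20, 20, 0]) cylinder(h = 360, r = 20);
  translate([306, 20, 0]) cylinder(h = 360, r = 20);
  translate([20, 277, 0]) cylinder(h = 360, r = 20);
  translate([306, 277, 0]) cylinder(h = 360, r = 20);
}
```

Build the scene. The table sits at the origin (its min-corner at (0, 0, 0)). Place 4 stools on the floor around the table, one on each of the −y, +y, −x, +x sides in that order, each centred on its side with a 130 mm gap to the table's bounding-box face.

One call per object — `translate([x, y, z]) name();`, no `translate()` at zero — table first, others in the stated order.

table();
translate([484, -427, 0]) stool();
translate([484, 919, 0]) stool();
translate([-456, 246, 0]) stool();
translate([1424, 246, 0]) stool();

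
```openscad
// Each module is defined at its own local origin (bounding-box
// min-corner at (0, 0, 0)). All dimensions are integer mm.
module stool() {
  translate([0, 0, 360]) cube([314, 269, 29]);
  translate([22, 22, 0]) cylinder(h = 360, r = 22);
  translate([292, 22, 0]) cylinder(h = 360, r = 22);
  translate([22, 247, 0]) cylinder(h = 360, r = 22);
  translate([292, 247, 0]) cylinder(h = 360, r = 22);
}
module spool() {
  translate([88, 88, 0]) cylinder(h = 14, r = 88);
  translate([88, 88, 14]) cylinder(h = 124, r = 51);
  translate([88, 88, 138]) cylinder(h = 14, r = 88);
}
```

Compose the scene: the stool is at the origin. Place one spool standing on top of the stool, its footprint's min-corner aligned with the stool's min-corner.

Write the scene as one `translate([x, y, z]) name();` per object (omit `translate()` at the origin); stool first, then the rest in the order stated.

stool();
translate([0, 0, 389]) spool();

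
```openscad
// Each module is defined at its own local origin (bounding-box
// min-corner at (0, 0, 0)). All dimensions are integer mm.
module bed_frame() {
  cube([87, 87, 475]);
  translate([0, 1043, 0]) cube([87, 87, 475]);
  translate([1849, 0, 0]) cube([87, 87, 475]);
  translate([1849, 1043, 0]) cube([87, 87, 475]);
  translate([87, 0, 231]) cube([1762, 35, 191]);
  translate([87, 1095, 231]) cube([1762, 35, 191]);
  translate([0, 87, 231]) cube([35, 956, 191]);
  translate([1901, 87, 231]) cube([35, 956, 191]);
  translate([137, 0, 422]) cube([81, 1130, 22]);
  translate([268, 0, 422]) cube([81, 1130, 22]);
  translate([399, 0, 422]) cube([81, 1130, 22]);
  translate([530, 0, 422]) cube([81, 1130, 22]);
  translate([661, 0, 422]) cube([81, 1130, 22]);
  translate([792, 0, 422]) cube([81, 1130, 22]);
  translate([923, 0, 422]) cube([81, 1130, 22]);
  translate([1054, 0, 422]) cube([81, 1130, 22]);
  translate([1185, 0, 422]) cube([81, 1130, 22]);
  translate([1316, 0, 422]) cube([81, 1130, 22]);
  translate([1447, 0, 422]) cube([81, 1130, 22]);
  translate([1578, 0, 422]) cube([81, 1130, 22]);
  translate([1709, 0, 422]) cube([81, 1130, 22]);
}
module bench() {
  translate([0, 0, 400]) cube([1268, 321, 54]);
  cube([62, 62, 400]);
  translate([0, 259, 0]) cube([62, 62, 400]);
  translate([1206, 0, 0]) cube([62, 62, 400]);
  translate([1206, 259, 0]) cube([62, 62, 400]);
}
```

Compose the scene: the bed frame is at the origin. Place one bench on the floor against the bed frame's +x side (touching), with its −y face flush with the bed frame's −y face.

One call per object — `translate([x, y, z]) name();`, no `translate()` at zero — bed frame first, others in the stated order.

bed_frame();
translate([1936, 0, 0]) bench();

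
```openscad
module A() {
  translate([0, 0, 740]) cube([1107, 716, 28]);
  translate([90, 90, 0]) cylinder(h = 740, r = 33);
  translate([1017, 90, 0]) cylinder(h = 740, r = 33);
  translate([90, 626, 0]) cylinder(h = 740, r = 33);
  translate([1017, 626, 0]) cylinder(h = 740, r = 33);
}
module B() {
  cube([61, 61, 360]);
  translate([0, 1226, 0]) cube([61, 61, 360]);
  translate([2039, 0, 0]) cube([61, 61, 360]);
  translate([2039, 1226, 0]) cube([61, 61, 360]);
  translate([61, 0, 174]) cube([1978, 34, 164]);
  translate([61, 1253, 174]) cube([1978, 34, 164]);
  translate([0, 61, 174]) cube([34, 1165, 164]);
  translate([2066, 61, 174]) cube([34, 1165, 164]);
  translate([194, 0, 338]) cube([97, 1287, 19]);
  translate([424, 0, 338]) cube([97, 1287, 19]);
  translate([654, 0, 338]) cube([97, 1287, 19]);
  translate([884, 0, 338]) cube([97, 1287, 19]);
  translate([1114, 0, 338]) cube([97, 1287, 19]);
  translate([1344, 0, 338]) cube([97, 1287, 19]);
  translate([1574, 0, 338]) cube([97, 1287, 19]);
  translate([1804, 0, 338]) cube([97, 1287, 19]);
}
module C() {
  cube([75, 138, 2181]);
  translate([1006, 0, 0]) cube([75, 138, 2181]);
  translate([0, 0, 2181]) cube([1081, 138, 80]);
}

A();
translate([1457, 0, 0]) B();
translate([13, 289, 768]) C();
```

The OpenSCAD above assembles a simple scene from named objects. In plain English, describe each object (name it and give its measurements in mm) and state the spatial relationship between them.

A is a table with a 1107×716 mm rectangular top, 28 mm thick, top surface at z = 768 mm, supported by four round legs of 66 mm diameter, each leg's bounding box inset 57 mm from the nearest pair of top edges, running from the floor.

B is a bed frame 2100 mm long (x) by 1287 mm wide (y). Four 61×61 mm corner posts, 360 mm tall, at the corners of the footprint. Four rails of 34 mm thickness and 164 mm height run between adjacent posts with their undersides at z = 174 mm, their outer faces flush with the outside of the frame (the two x-running rails run between the posts' inner faces; the two y-running rails run between the posts' inner faces). 8 slats, each 97 mm wide (x) and 19 mm thick, lie across the top of the two x-running rails, running the full 1287 mm width of the frame in y; the slats are evenly spaced along x between the inner faces of the end posts with equal gaps (rounded down to the nearest mm) at the −x end and between each pair — any rounding remainder accumulates at the +x end.

C is a door frame. The clear opening is 931 mm wide and 2181 mm high. Two 75 mm wide jambs, 138 mm deep, stand either side of the opening from the floor to the top of the opening. A 80 mm thick head sits across the top of both jambs, spanning the full outside width of the frame.

The bed frame is on the floor beside the table on its +x side. The door frame is on top of the table, centred.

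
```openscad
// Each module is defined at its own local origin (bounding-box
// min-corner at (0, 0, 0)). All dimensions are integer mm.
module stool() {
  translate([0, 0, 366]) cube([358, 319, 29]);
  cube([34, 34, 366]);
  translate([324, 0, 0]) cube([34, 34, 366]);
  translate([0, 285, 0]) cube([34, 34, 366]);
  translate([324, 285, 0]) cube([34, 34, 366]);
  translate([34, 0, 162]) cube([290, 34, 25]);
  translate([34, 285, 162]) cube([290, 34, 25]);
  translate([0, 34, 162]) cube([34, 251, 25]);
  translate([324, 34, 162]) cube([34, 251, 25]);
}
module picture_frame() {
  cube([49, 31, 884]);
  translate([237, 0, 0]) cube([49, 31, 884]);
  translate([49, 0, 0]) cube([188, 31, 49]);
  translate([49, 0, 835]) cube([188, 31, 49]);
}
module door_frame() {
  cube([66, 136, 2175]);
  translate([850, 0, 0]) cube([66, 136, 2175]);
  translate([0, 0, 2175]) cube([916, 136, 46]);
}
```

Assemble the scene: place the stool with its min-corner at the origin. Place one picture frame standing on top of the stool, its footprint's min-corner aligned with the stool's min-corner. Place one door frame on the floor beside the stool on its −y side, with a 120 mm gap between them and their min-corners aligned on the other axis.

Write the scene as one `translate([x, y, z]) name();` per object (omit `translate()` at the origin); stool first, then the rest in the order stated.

stool();
translate([0, 0, 395]) picture_frame();
translate([0, -256, 0]) door_frame();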